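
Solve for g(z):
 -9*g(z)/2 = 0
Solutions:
 g(z) = 0


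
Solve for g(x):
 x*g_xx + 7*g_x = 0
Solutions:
 g(x) = C1 + C2/x^6


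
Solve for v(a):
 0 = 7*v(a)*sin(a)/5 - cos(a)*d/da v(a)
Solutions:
 v(a) = C1/cos(a)^(7/5)


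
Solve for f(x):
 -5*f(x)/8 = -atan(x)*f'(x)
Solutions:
 f(x) = C1*exp(5*Integral(1/atan(x), x)/8)


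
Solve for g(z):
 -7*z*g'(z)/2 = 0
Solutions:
 g(z) = C1


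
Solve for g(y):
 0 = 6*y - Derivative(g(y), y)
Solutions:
 g(y) = C1 + 3*y^2


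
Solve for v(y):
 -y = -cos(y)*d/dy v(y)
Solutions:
 v(y) = C1 + Integral(y/cos(y), y)


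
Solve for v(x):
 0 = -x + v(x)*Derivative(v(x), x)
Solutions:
 v(x) = -sqrt(C1 + x^2)
 v(x) = sqrt(C1 + x^2)


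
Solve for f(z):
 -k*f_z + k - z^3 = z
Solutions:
 f(z) = C1 + z - z^4/(4*k) - z^2/(2*k)


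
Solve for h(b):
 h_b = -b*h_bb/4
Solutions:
 h(b) = C1 + C2/b^3


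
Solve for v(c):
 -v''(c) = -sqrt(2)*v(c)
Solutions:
 v(c) = C1*exp(-2^(1/4)*c) + C2*exp(2^(1/4)*c)


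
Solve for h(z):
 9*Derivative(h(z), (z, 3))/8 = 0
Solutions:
 h(z) = C1 + C2*z + C3*z^2


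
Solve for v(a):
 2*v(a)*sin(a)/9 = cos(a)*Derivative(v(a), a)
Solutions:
 v(a) = C1/cos(a)^(2/9)


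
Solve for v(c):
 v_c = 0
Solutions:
 v(c) = C1


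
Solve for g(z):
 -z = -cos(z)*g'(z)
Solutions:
 g(z) = C1 + Integral(z/cos(z), z)


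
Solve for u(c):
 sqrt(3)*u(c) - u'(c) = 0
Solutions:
 u(c) = C1*exp(sqrt(3)*c)


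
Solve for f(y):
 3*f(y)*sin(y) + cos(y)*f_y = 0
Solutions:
 f(y) = C1*cos(y)^3


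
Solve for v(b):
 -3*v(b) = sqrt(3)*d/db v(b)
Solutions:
 v(b) = C1*exp(-sqrt(3)*b)


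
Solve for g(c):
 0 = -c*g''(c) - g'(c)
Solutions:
 g(c) = C1 + C2*log(c)


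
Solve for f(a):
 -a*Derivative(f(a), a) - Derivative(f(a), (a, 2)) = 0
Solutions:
 f(a) = C1 + C2*erf(sqrt(2)*a/2)


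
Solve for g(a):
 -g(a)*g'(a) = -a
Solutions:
 g(a) = -sqrt(C1 + a^2)
 g(a) = sqrt(C1 + a^2)


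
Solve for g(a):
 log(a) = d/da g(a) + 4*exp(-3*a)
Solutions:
 g(a) = C1 + a*log(a) - a + 4*exp(-3*a)/3


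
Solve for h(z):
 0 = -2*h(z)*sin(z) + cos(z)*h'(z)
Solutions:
 h(z) = C1/cos(z)^2


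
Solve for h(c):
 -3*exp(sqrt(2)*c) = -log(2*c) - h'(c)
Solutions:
 h(c) = C1 - c*log(c) + c*(1 - log(2)) + 3*sqrt(2)*exp(sqrt(2)*c)/2


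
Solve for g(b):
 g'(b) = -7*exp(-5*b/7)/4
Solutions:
 g(b) = C1 + 49*exp(-5*b/7)/20


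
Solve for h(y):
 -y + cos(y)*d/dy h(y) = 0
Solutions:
 h(y) = C1 + Integral(y/cos(y), y)


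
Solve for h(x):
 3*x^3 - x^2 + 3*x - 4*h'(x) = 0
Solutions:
 h(x) = C1 + 3*x^4/16 - x^3/12 + 3*x^2/8


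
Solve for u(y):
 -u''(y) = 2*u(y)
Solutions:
 u(y) = C1*sin(sqrt(2)*y) + C2*cos(sqrt(2)*y)


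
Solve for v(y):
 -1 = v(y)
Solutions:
 v(y) = -1


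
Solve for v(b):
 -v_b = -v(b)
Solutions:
 v(b) = C1*exp(b)


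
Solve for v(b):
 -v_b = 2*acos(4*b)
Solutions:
 v(b) = C1 - 2*b*acos(4*b) + sqrt(1 - 16*b^2)/2


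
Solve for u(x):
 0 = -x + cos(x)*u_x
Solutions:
 u(x) = C1 + Integral(x/cos(x), x)


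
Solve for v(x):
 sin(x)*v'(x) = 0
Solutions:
 v(x) = C1


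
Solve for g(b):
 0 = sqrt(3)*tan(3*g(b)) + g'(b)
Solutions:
 g(b) = -asin(C1*exp(-3*sqrt(3)*b))/3 + pi/3
 g(b) = asin(C1*exp(-3*sqrt(3)*b))/3


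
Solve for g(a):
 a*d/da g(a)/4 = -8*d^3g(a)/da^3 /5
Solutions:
 g(a) = C1 + Integral(C2*airyai(-10^(1/3)*a/4) + C3*airybi(-10^(1/3)*a/4), a)


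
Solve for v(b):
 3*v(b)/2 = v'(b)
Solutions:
 v(b) = C1*exp(3*b/2)


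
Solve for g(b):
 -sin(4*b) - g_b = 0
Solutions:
 g(b) = C1 + cos(4*b)/4


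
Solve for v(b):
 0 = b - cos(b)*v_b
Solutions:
 v(b) = C1 + Integral(b/cos(b), b)


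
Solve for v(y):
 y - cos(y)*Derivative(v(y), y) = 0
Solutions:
 v(y) = C1 + Integral(y/cos(y), y)


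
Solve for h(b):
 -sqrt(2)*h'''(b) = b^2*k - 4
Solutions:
 h(b) = C1 + C2*b + C3*b^2 - sqrt(2)*b^5*k/120 + sqrt(2)*b^3/3


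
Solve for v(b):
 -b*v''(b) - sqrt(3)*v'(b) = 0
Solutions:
 v(b) = C1 + C2*b^(1 - sqrt(3))


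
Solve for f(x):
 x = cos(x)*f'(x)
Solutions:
 f(x) = C1 + Integral(x/cos(x), x)


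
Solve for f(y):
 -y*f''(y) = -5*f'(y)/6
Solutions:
 f(y) = C1 + C2*y^(11/6)


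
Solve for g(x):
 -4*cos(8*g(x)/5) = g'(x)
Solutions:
 4*x - 5*log(sin(8*g(x)/5) - 1)/16 + 5*log(sin(8*g(x)/5) + 1)/16 = C1


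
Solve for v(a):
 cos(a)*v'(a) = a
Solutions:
 v(a) = C1 + Integral(a/cos(a), a)


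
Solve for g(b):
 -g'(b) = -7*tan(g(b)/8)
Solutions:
 g(b) = -8*asin(C1*exp(7*b/8)) + 8*pi
 g(b) = 8*asin(C1*exp(7*b/8))


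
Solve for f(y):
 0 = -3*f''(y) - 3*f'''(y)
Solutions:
 f(y) = C1 + C2*y + C3*exp(-y)


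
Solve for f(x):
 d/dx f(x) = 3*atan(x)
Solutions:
 f(x) = C1 + 3*x*atan(x) - 3*log(x^2 + 1)/2


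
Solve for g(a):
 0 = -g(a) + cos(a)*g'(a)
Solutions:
 g(a) = C1*sqrt(sin(a) + 1)/sqrt(sin(a) - 1)


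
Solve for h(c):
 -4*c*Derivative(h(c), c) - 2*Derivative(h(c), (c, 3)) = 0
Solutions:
 h(c) = C1 + Integral(C2*airyai(-2^(1/3)*c) + C3*airybi(-2^(1/3)*c), c)


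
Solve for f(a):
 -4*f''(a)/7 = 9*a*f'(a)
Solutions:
 f(a) = C1 + C2*erf(3*sqrt(14)*a/4)


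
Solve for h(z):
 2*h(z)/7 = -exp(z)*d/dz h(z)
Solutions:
 h(z) = C1*exp(2*exp(-z)/7)


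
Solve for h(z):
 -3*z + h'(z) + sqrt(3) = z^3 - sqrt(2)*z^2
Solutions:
 h(z) = C1 + z^4/4 - sqrt(2)*z^3/3 + 3*z^2/2 - sqrt(3)*z


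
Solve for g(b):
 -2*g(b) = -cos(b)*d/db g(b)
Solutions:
 g(b) = C1*(sin(b) + 1)/(sin(b) - 1)


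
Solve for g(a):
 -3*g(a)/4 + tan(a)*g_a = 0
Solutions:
 g(a) = C1*sin(a)^(3/4)


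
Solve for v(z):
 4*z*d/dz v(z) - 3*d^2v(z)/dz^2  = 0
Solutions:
 v(z) = C1 + C2*erfi(sqrt(6)*z/3)


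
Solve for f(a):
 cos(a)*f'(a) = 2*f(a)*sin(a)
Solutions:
 f(a) = C1/cos(a)^2


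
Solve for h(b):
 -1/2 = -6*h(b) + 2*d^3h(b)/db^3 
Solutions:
 h(b) = C3*exp(3^(1/3)*b) + (C1*sin(3^(5/6)*b/2) + C2*cos(3^(5/6)*b/2))*exp(-3^(1/3)*b/2) + 1/12


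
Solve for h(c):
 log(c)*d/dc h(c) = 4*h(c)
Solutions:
 h(c) = C1*exp(4*li(c))


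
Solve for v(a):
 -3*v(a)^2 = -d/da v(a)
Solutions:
 v(a) = -1/(C1 + 3*a)


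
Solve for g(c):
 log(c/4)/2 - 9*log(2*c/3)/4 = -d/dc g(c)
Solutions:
 g(c) = C1 + 7*c*log(c)/4 - 9*c*log(3)/4 - 7*c/4 + 13*c*log(2)/4


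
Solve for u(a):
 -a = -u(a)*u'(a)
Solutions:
 u(a) = -sqrt(C1 + a^2)
 u(a) = sqrt(C1 + a^2)


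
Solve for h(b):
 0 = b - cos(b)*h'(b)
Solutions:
 h(b) = C1 + Integral(b/cos(b), b)


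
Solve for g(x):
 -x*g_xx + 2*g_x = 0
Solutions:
 g(x) = C1 + C2*x^3


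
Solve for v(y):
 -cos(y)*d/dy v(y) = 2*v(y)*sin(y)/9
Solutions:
 v(y) = C1*cos(y)^(2/9)


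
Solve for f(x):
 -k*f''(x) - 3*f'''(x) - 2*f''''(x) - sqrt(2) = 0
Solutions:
 f(x) = C1 + C2*x + C3*exp(x*(sqrt(9 - 8*k) - 3)/4) + C4*exp(-x*(sqrt(9 - 8*k) + 3)/4) - sqrt(2)*x^2/(2*k)


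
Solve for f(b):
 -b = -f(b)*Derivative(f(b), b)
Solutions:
 f(b) = -sqrt(C1 + b^2)
 f(b) = sqrt(C1 + b^2)


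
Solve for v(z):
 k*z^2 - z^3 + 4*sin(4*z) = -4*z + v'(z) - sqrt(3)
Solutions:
 v(z) = C1 + k*z^3/3 - z^4/4 + 2*z^2 + sqrt(3)*z - cos(4*z)


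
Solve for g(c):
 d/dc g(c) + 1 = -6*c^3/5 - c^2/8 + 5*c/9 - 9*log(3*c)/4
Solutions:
 g(c) = C1 - 3*c^4/10 - c^3/24 + 5*c^2/18 - 9*c*log(c)/4 - 9*c*log(3)/4 + 5*c/4


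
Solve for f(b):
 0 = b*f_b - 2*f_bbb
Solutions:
 f(b) = C1 + Integral(C2*airyai(2^(2/3)*b/2) + C3*airybi(2^(2/3)*b/2), b)


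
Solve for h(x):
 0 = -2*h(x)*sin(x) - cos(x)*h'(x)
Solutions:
 h(x) = C1*cos(x)^2


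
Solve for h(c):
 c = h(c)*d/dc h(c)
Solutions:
 h(c) = -sqrt(C1 + c^2)
 h(c) = sqrt(C1 + c^2)


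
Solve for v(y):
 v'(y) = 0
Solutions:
 v(y) = C1


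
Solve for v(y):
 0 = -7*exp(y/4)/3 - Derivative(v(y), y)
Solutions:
 v(y) = C1 - 28*exp(y/4)/3


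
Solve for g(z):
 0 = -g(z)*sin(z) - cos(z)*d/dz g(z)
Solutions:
 g(z) = C1*cos(z)


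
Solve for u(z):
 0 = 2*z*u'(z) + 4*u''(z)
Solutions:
 u(z) = C1 + C2*erf(z/2)


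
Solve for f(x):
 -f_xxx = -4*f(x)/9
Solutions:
 f(x) = C3*exp(2^(2/3)*3^(1/3)*x/3) + (C1*sin(2^(2/3)*3^(5/6)*x/6) + C2*cos(2^(2/3)*3^(5/6)*x/6))*exp(-2^(2/3)*3^(1/3)*x/6)


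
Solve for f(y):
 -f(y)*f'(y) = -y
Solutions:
 f(y) = -sqrt(C1 + y^2)
 f(y) = sqrt(C1 + y^2)


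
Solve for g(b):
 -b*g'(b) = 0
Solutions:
 g(b) = C1


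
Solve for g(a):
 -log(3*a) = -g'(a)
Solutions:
 g(a) = C1 + a*log(a) - a + a*log(3)


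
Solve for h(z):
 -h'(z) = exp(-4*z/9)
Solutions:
 h(z) = C1 + 9*exp(-4*z/9)/4


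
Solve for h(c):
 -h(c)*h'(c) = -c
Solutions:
 h(c) = -sqrt(C1 + c^2)
 h(c) = sqrt(C1 + c^2)


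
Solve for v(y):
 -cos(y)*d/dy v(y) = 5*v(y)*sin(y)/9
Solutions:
 v(y) = C1*cos(y)^(5/9)


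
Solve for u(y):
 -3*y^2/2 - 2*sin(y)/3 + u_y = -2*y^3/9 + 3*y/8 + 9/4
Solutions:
 u(y) = C1 - y^4/18 + y^3/2 + 3*y^2/16 + 9*y/4 - 2*cos(y)/3


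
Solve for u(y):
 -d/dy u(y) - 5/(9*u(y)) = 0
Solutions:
 u(y) = -sqrt(C1 - 10*y)/3
 u(y) = sqrt(C1 - 10*y)/3


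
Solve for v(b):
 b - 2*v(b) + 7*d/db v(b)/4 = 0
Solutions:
 v(b) = C1*exp(8*b/7) + b/2 + 7/16


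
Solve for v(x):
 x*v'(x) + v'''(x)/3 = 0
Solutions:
 v(x) = C1 + Integral(C2*airyai(-3^(1/3)*x) + C3*airybi(-3^(1/3)*x), x)


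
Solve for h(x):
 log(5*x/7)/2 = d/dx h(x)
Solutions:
 h(x) = C1 + x*log(x)/2 - x*log(7)/2 - x/2 + x*log(5)/2


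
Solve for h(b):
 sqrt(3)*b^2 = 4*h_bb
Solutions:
 h(b) = C1 + C2*b + sqrt(3)*b^4/48


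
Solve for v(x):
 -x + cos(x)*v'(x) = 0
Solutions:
 v(x) = C1 + Integral(x/cos(x), x)


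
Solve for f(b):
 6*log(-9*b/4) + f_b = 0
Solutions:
 f(b) = C1 - 6*b*log(-b) + 6*b*(-2*log(3) + 1 + 2*log(2))


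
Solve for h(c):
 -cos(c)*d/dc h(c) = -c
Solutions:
 h(c) = C1 + Integral(c/cos(c), c)


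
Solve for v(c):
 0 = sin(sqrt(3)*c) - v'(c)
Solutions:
 v(c) = C1 - sqrt(3)*cos(sqrt(3)*c)/3


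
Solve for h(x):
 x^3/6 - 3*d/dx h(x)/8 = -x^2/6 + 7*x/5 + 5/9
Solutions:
 h(x) = C1 + x^4/9 + 4*x^3/27 - 28*x^2/15 - 40*x/27


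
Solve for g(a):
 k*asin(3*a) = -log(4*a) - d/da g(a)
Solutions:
 g(a) = C1 - a*log(a) - 2*a*log(2) + a - k*(a*asin(3*a) + sqrt(1 - 9*a^2)/3)


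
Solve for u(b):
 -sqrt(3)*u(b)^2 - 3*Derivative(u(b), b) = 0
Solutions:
 u(b) = 3/(C1 + sqrt(3)*b)


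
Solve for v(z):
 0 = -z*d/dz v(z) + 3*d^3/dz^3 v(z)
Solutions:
 v(z) = C1 + Integral(C2*airyai(3^(2/3)*z/3) + C3*airybi(3^(2/3)*z/3), z)


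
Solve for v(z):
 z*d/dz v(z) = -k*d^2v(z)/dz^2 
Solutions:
 v(z) = C1 + C2*sqrt(k)*erf(sqrt(2)*z*sqrt(1/k)/2)


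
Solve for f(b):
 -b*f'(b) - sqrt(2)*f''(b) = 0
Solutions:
 f(b) = C1 + C2*erf(2^(1/4)*b/2)


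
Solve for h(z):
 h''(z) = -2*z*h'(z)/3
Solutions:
 h(z) = C1 + C2*erf(sqrt(3)*z/3)


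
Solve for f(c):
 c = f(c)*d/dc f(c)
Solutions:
 f(c) = -sqrt(C1 + c^2)
 f(c) = sqrt(C1 + c^2)


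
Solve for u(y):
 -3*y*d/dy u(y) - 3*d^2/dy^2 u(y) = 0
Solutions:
 u(y) = C1 + C2*erf(sqrt(2)*y/2)


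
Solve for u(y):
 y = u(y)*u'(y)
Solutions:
 u(y) = -sqrt(C1 + y^2)
 u(y) = sqrt(C1 + y^2)


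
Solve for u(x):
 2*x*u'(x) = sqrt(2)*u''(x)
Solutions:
 u(x) = C1 + C2*erfi(2^(3/4)*x/2)


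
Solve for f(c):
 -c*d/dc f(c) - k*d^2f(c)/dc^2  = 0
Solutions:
 f(c) = C1 + C2*sqrt(k)*erf(sqrt(2)*c*sqrt(1/k)/2)


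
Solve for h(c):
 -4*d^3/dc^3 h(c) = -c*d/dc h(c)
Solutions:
 h(c) = C1 + Integral(C2*airyai(2^(1/3)*c/2) + C3*airybi(2^(1/3)*c/2), c)


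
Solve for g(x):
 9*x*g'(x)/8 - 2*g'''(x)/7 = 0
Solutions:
 g(x) = C1 + Integral(C2*airyai(2^(2/3)*63^(1/3)*x/4) + C3*airybi(2^(2/3)*63^(1/3)*x/4), x)


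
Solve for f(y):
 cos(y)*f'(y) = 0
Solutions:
 f(y) = C1


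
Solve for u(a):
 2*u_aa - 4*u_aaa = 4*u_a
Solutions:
 u(a) = C1 + (C2*sin(sqrt(15)*a/4) + C3*cos(sqrt(15)*a/4))*exp(a/4)


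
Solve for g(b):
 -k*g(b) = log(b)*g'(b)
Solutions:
 g(b) = C1*exp(-k*li(b))


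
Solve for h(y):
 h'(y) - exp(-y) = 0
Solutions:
 h(y) = C1 - exp(-y)


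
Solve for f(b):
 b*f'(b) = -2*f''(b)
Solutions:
 f(b) = C1 + C2*erf(b/2)


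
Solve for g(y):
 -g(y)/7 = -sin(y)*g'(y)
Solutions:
 g(y) = C1*(cos(y) - 1)^(1/14)/(cos(y) + 1)^(1/14)


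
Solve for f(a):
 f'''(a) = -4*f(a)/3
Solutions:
 f(a) = C3*exp(-6^(2/3)*a/3) + (C1*sin(2^(2/3)*3^(1/6)*a/2) + C2*cos(2^(2/3)*3^(1/6)*a/2))*exp(6^(2/3)*a/6)


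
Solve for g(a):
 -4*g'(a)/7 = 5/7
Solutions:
 g(a) = C1 - 5*a/4


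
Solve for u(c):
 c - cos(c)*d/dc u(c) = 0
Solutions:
 u(c) = C1 + Integral(c/cos(c), c)


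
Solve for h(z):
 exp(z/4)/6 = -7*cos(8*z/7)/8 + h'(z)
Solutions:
 h(z) = C1 + 2*exp(z/4)/3 + 49*sin(8*z/7)/64


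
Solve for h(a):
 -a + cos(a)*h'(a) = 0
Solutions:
 h(a) = C1 + Integral(a/cos(a), a)


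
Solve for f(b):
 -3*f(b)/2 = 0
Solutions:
 f(b) = 0


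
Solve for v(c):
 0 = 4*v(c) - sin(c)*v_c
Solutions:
 v(c) = C1*(cos(c)^2 - 2*cos(c) + 1)/(cos(c)^2 + 2*cos(c) + 1)


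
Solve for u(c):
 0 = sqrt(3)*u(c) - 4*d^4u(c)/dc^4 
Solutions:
 u(c) = C1*exp(-sqrt(2)*3^(1/8)*c/2) + C2*exp(sqrt(2)*3^(1/8)*c/2) + C3*sin(sqrt(2)*3^(1/8)*c/2) + C4*cos(sqrt(2)*3^(1/8)*c/2)


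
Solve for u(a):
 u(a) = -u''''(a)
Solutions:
 u(a) = (C1*sin(sqrt(2)*a/2) + C2*cos(sqrt(2)*a/2))*exp(-sqrt(2)*a/2) + (C3*sin(sqrt(2)*a/2) + C4*cos(sqrt(2)*a/2))*exp(sqrt(2)*a/2)


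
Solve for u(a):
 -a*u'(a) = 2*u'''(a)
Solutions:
 u(a) = C1 + Integral(C2*airyai(-2^(2/3)*a/2) + C3*airybi(-2^(2/3)*a/2), a)


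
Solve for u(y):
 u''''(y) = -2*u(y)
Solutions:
 u(y) = (C1*sin(2^(3/4)*y/2) + C2*cos(2^(3/4)*y/2))*exp(-2^(3/4)*y/2) + (C3*sin(2^(3/4)*y/2) + C4*cos(2^(3/4)*y/2))*exp(2^(3/4)*y/2)


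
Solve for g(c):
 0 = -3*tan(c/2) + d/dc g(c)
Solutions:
 g(c) = C1 - 6*log(cos(c/2))


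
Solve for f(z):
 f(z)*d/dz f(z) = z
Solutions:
 f(z) = -sqrt(C1 + z^2)
 f(z) = sqrt(C1 + z^2)


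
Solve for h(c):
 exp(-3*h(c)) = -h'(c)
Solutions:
 h(c) = log(C1 - 3*c)/3
 h(c) = log((-3^(1/3) - 3^(5/6)*I)*(C1 - c)^(1/3)/2)
 h(c) = log((-3^(1/3) + 3^(5/6)*I)*(C1 - c)^(1/3)/2)


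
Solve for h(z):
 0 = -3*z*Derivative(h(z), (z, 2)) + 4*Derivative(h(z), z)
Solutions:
 h(z) = C1 + C2*z^(7/3)


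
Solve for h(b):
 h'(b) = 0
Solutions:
 h(b) = C1


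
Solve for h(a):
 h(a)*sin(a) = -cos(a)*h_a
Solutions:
 h(a) = C1*cos(a)


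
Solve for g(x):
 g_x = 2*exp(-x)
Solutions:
 g(x) = C1 - 2*exp(-x)


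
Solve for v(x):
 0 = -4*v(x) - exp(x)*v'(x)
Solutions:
 v(x) = C1*exp(4*exp(-x))


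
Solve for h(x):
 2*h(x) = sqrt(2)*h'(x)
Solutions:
 h(x) = C1*exp(sqrt(2)*x)


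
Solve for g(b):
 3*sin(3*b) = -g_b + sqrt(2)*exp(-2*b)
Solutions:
 g(b) = C1 + cos(3*b) - sqrt(2)*exp(-2*b)/2


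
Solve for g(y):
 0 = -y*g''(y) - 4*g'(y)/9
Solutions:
 g(y) = C1 + C2*y^(5/9)


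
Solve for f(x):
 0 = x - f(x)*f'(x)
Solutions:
 f(x) = -sqrt(C1 + x^2)
 f(x) = sqrt(C1 + x^2)


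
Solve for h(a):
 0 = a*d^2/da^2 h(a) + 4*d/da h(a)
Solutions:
 h(a) = C1 + C2/a^3


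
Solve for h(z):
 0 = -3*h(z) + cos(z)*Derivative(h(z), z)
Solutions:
 h(z) = C1*(sin(z) + 1)^(3/2)/(sin(z) - 1)^(3/2)


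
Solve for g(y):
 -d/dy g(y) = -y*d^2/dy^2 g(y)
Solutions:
 g(y) = C1 + C2*y^2


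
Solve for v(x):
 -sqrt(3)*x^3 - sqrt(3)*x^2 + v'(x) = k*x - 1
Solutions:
 v(x) = C1 + k*x^2/2 + sqrt(3)*x^4/4 + sqrt(3)*x^3/3 - x


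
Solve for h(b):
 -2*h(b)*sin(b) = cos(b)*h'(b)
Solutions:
 h(b) = C1*cos(b)^2


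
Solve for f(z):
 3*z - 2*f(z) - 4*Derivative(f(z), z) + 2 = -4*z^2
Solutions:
 f(z) = C1*exp(-z/2) + 2*z^2 - 13*z/2 + 14


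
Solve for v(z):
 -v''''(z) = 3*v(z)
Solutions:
 v(z) = (C1*sin(sqrt(2)*3^(1/4)*z/2) + C2*cos(sqrt(2)*3^(1/4)*z/2))*exp(-sqrt(2)*3^(1/4)*z/2) + (C3*sin(sqrt(2)*3^(1/4)*z/2) + C4*cos(sqrt(2)*3^(1/4)*z/2))*exp(sqrt(2)*3^(1/4)*z/2)


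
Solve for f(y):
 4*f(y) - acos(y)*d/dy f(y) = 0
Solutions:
 f(y) = C1*exp(4*Integral(1/acos(y), y))


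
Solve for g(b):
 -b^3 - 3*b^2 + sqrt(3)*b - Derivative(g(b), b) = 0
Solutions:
 g(b) = C1 - b^4/4 - b^3 + sqrt(3)*b^2/2


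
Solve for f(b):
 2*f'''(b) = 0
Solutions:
 f(b) = C1 + C2*b + C3*b^2


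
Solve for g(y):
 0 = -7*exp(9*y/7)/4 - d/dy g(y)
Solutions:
 g(y) = C1 - 49*exp(9*y/7)/36


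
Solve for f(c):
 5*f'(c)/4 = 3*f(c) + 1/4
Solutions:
 f(c) = C1*exp(12*c/5) - 1/12


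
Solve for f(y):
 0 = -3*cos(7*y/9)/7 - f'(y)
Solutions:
 f(y) = C1 - 27*sin(7*y/9)/49


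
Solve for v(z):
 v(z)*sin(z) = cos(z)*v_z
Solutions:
 v(z) = C1/cos(z)


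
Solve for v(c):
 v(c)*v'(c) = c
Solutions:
 v(c) = -sqrt(C1 + c^2)
 v(c) = sqrt(C1 + c^2)


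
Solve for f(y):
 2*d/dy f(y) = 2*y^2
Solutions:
 f(y) = C1 + y^3/3


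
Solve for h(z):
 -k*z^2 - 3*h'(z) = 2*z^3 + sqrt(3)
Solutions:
 h(z) = C1 - k*z^3/9 - z^4/6 - sqrt(3)*z/3


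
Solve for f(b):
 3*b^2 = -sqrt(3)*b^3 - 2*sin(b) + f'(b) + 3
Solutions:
 f(b) = C1 + sqrt(3)*b^4/4 + b^3 - 3*b - 2*cos(b)


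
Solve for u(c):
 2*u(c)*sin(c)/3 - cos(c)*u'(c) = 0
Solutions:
 u(c) = C1/cos(c)^(2/3)


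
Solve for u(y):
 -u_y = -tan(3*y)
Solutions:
 u(y) = C1 - log(cos(3*y))/3


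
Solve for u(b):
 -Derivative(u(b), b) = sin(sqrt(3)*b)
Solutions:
 u(b) = C1 + sqrt(3)*cos(sqrt(3)*b)/3


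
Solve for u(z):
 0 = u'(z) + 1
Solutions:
 u(z) = C1 - z


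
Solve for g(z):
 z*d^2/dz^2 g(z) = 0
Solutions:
 g(z) = C1 + C2*z


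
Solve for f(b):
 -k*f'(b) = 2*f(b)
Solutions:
 f(b) = C1*exp(-2*b/k)


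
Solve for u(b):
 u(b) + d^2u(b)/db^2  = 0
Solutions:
 u(b) = C1*sin(b) + C2*cos(b)


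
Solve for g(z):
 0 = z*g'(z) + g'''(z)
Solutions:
 g(z) = C1 + Integral(C2*airyai(-z) + C3*airybi(-z), z)


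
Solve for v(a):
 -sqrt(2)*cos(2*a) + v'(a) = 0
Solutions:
 v(a) = C1 + sqrt(2)*sin(2*a)/2


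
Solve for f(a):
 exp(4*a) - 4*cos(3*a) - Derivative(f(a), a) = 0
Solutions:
 f(a) = C1 + exp(4*a)/4 - 4*sin(3*a)/3


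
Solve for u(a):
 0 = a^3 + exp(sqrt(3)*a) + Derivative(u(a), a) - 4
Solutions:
 u(a) = C1 - a^4/4 + 4*a - sqrt(3)*exp(sqrt(3)*a)/3


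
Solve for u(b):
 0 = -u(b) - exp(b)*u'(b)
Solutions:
 u(b) = C1*exp(exp(-b))


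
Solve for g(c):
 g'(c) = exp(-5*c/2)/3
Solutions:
 g(c) = C1 - 2*exp(-5*c/2)/15


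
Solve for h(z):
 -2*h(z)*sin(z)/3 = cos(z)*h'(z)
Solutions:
 h(z) = C1*cos(z)^(2/3)


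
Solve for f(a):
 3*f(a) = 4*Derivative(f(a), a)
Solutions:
 f(a) = C1*exp(3*a/4)


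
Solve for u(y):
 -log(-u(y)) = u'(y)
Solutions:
 -li(-u(y)) = C1 - y


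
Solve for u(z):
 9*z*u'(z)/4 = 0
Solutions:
 u(z) = C1


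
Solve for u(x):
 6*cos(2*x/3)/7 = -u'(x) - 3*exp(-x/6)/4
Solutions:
 u(x) = C1 - 9*sin(2*x/3)/7 + 9*exp(-x/6)/2


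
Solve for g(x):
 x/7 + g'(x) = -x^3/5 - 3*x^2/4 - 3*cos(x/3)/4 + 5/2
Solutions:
 g(x) = C1 - x^4/20 - x^3/4 - x^2/14 + 5*x/2 - 9*sin(x/3)/4


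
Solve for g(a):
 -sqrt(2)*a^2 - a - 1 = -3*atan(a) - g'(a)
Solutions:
 g(a) = C1 + sqrt(2)*a^3/3 + a^2/2 - 3*a*atan(a) + a + 3*log(a^2 + 1)/2


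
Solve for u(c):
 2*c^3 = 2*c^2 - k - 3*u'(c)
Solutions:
 u(c) = C1 - c^4/6 + 2*c^3/9 - c*k/3


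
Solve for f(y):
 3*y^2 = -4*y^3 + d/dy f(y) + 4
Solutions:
 f(y) = C1 + y^4 + y^3 - 4*y


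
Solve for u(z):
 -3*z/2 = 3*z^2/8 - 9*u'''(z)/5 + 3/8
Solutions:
 u(z) = C1 + C2*z + C3*z^2 + z^5/288 + 5*z^4/144 + 5*z^3/144


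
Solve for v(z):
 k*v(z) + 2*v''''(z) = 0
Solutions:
 v(z) = C1*exp(-2^(3/4)*z*(-k)^(1/4)/2) + C2*exp(2^(3/4)*z*(-k)^(1/4)/2) + C3*exp(-2^(3/4)*I*z*(-k)^(1/4)/2) + C4*exp(2^(3/4)*I*z*(-k)^(1/4)/2)


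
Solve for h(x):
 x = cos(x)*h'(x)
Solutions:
 h(x) = C1 + Integral(x/cos(x), x)


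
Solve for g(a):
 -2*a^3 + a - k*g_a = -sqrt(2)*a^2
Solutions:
 g(a) = C1 - a^4/(2*k) + sqrt(2)*a^3/(3*k) + a^2/(2*k)


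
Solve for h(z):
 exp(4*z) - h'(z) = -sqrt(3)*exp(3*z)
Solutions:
 h(z) = C1 + exp(4*z)/4 + sqrt(3)*exp(3*z)/3


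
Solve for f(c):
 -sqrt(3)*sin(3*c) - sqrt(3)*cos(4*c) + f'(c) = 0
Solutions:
 f(c) = C1 + sqrt(3)*sin(4*c)/4 - sqrt(3)*cos(3*c)/3


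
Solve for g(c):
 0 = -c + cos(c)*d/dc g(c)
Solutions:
 g(c) = C1 + Integral(c/cos(c), c)


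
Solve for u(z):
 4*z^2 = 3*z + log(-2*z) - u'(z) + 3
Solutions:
 u(z) = C1 - 4*z^3/3 + 3*z^2/2 + z*log(-z) + z*(log(2) + 2)


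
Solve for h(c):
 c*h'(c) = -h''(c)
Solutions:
 h(c) = C1 + C2*erf(sqrt(2)*c/2)


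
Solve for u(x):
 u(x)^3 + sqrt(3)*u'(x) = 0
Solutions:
 u(x) = -sqrt(6)*sqrt(-1/(C1 - sqrt(3)*x))/2
 u(x) = sqrt(6)*sqrt(-1/(C1 - sqrt(3)*x))/2


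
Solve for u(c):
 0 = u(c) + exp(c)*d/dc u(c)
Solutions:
 u(c) = C1*exp(exp(-c))


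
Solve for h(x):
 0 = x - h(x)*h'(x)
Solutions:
 h(x) = -sqrt(C1 + x^2)
 h(x) = sqrt(C1 + x^2)


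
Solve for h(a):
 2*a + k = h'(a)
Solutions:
 h(a) = C1 + a^2 + a*k


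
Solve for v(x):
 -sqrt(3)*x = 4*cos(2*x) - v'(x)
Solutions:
 v(x) = C1 + sqrt(3)*x^2/2 + 2*sin(2*x)


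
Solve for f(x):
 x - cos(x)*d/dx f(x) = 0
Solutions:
 f(x) = C1 + Integral(x/cos(x), x)


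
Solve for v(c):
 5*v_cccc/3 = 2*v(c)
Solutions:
 v(c) = C1*exp(-5^(3/4)*6^(1/4)*c/5) + C2*exp(5^(3/4)*6^(1/4)*c/5) + C3*sin(5^(3/4)*6^(1/4)*c/5) + C4*cos(5^(3/4)*6^(1/4)*c/5)


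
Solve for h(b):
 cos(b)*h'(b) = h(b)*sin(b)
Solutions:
 h(b) = C1/cos(b)


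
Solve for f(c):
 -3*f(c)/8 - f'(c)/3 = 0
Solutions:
 f(c) = C1*exp(-9*c/8)


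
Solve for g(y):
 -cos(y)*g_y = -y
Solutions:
 g(y) = C1 + Integral(y/cos(y), y)


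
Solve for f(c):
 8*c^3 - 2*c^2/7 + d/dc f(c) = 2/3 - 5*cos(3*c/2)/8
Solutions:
 f(c) = C1 - 2*c^4 + 2*c^3/21 + 2*c/3 - 5*sin(3*c/2)/12


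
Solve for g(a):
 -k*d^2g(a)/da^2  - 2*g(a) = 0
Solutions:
 g(a) = C1*exp(-sqrt(2)*a*sqrt(-1/k)) + C2*exp(sqrt(2)*a*sqrt(-1/k))


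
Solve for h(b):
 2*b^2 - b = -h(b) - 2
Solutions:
 h(b) = -2*b^2 + b - 2


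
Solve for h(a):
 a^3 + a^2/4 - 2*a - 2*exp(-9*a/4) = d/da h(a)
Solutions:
 h(a) = C1 + a^4/4 + a^3/12 - a^2 + 8*exp(-9*a/4)/9


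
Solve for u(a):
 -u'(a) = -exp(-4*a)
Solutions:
 u(a) = C1 - exp(-4*a)/4


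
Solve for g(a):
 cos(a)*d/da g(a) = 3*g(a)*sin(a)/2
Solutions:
 g(a) = C1/cos(a)^(3/2)


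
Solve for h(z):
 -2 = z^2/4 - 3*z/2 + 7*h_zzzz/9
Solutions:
 h(z) = C1 + C2*z + C3*z^2 + C4*z^3 - z^6/1120 + 9*z^5/560 - 3*z^4/28


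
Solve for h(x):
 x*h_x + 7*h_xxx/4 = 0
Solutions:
 h(x) = C1 + Integral(C2*airyai(-14^(2/3)*x/7) + C3*airybi(-14^(2/3)*x/7), x)


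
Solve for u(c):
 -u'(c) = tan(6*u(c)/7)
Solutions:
 u(c) = -7*asin(C1*exp(-6*c/7))/6 + 7*pi/6
 u(c) = 7*asin(C1*exp(-6*c/7))/6


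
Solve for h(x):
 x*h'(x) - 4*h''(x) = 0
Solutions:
 h(x) = C1 + C2*erfi(sqrt(2)*x/4)


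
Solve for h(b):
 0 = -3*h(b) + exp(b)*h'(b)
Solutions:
 h(b) = C1*exp(-3*exp(-b))


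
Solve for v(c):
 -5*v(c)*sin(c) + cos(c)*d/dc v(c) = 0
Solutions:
 v(c) = C1/cos(c)^5


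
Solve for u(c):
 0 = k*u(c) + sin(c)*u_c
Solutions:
 u(c) = C1*exp(k*(-log(cos(c) - 1) + log(cos(c) + 1))/2)


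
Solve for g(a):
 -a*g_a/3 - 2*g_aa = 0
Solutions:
 g(a) = C1 + C2*erf(sqrt(3)*a/6)


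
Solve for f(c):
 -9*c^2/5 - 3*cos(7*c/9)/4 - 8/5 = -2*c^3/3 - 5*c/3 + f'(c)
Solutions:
 f(c) = C1 + c^4/6 - 3*c^3/5 + 5*c^2/6 - 8*c/5 - 27*sin(7*c/9)/28


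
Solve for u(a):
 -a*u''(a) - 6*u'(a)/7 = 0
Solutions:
 u(a) = C1 + C2*a^(1/7)


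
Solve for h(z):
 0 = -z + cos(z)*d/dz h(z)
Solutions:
 h(z) = C1 + Integral(z/cos(z), z)


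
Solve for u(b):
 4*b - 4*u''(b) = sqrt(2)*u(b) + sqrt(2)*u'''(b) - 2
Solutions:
 u(b) = C1*exp(b*(-4*sqrt(2) + 8/(27/2 + 16*sqrt(2) + sqrt(-2048 + (27 + 32*sqrt(2))^2)/2)^(1/3) + (27/2 + 16*sqrt(2) + sqrt(-2048 + (27 + 32*sqrt(2))^2)/2)^(1/3))/6)*sin(sqrt(3)*b*(-(27/2 + 16*sqrt(2) + sqrt(-2048 + (27 + 32*sqrt(2))^2)/2)^(1/3) + 8/(27/2 + 16*sqrt(2) + sqrt(-2048 + (27 + 32*sqrt(2))^2)/2)^(1/3))/6) + C2*exp(b*(-4*sqrt(2) + 8/(27/2 + 16*sqrt(2) + sqrt(-2048 + (27 + 32*sqrt(2))^2)/2)^(1/3) + (27/2 + 16*sqrt(2) + sqrt(-2048 + (27 + 32*sqrt(2))^2)/2)^(1/3))/6)*cos(sqrt(3)*b*(-(27/2 + 16*sqrt(2) + sqrt(-2048 + (27 + 32*sqrt(2))^2)/2)^(1/3) + 8/(27/2 + 16*sqrt(2) + sqrt(-2048 + (27 + 32*sqrt(2))^2)/2)^(1/3))/6) + C3*exp(-b*(8/(27/2 + 16*sqrt(2) + sqrt(-2048 + (27 + 32*sqrt(2))^2)/2)^(1/3) + 2*sqrt(2) + (27/2 + 16*sqrt(2) + sqrt(-2048 + (27 + 32*sqrt(2))^2)/2)^(1/3))/3) + 2*sqrt(2)*b + sqrt(2)


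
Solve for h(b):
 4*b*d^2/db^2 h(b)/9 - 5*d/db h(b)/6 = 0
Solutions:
 h(b) = C1 + C2*b^(23/8)


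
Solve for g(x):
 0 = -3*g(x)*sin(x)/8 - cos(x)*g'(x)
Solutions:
 g(x) = C1*cos(x)^(3/8)


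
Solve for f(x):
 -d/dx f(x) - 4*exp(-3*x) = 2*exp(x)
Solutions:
 f(x) = C1 - 2*exp(x) + 4*exp(-3*x)/3


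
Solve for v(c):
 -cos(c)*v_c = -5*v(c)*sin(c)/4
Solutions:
 v(c) = C1/cos(c)^(5/4)


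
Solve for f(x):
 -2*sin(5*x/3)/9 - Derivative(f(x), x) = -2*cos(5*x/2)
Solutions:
 f(x) = C1 + 4*sin(5*x/2)/5 + 2*cos(5*x/3)/15


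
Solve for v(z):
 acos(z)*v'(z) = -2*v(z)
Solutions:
 v(z) = C1*exp(-2*Integral(1/acos(z), z))


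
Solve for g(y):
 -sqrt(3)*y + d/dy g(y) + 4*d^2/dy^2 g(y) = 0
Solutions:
 g(y) = C1 + C2*exp(-y/4) + sqrt(3)*y^2/2 - 4*sqrt(3)*y


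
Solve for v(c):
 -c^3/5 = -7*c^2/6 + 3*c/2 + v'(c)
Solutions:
 v(c) = C1 - c^4/20 + 7*c^3/18 - 3*c^2/4


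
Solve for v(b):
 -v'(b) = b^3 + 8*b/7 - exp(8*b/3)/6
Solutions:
 v(b) = C1 - b^4/4 - 4*b^2/7 + exp(8*b/3)/16


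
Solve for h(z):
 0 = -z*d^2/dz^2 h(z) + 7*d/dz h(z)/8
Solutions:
 h(z) = C1 + C2*z^(15/8)


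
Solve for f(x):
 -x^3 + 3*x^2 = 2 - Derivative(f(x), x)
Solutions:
 f(x) = C1 + x^4/4 - x^3 + 2*x


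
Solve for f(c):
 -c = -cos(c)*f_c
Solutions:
 f(c) = C1 + Integral(c/cos(c), c)


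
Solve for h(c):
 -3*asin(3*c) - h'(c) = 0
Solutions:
 h(c) = C1 - 3*c*asin(3*c) - sqrt(1 - 9*c^2)


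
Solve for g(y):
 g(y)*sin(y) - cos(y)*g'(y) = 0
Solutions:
 g(y) = C1/cos(y)


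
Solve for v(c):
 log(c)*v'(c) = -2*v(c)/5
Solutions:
 v(c) = C1*exp(-2*li(c)/5)


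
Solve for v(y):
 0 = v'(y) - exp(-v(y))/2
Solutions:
 v(y) = log(C1 + y/2)


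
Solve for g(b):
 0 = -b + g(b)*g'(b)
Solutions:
 g(b) = -sqrt(C1 + b^2)
 g(b) = sqrt(C1 + b^2)


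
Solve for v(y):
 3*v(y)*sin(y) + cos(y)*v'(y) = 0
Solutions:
 v(y) = C1*cos(y)^3


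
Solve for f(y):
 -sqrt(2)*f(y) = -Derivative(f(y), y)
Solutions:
 f(y) = C1*exp(sqrt(2)*y)


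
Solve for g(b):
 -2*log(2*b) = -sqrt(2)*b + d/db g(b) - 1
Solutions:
 g(b) = C1 + sqrt(2)*b^2/2 - 2*b*log(b) - b*log(4) + 3*b


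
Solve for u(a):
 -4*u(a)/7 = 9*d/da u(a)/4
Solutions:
 u(a) = C1*exp(-16*a/63)


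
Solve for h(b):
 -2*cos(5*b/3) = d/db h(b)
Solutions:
 h(b) = C1 - 6*sin(5*b/3)/5


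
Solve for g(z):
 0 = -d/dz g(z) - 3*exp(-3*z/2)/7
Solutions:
 g(z) = C1 + 2*exp(-3*z/2)/7


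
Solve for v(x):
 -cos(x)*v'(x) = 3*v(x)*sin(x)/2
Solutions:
 v(x) = C1*cos(x)^(3/2)


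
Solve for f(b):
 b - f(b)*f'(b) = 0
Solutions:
 f(b) = -sqrt(C1 + b^2)
 f(b) = sqrt(C1 + b^2)


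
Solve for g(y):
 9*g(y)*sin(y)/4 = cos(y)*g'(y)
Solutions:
 g(y) = C1/cos(y)^(9/4)


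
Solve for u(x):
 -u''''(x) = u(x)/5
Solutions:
 u(x) = (C1*sin(sqrt(2)*5^(3/4)*x/10) + C2*cos(sqrt(2)*5^(3/4)*x/10))*exp(-sqrt(2)*5^(3/4)*x/10) + (C3*sin(sqrt(2)*5^(3/4)*x/10) + C4*cos(sqrt(2)*5^(3/4)*x/10))*exp(sqrt(2)*5^(3/4)*x/10)


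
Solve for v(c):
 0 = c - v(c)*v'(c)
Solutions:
 v(c) = -sqrt(C1 + c^2)
 v(c) = sqrt(C1 + c^2)


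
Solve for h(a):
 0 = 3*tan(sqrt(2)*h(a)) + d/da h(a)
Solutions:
 h(a) = sqrt(2)*(pi - asin(C1*exp(-3*sqrt(2)*a)))/2
 h(a) = sqrt(2)*asin(C1*exp(-3*sqrt(2)*a))/2


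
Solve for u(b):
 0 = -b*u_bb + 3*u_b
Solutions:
 u(b) = C1 + C2*b^4


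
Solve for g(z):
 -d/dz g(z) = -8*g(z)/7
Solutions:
 g(z) = C1*exp(8*z/7)


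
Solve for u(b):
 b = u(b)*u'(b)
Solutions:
 u(b) = -sqrt(C1 + b^2)
 u(b) = sqrt(C1 + b^2)


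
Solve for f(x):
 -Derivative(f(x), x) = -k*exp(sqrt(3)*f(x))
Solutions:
 f(x) = sqrt(3)*(2*log(-1/(C1 + k*x)) - log(3))/6


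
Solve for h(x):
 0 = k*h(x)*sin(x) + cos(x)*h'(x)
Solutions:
 h(x) = C1*exp(k*log(cos(x)))


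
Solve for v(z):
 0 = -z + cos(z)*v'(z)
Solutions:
 v(z) = C1 + Integral(z/cos(z), z)


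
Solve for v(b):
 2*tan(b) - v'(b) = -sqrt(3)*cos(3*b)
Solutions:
 v(b) = C1 - 2*log(cos(b)) + sqrt(3)*sin(3*b)/3


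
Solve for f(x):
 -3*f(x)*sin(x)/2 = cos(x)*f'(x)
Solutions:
 f(x) = C1*cos(x)^(3/2)


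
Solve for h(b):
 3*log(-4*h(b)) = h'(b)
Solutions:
 -Integral(1/(log(-_y) + 2*log(2)), (_y, h(b)))/3 = C1 - b


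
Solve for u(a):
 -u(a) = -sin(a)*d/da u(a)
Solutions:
 u(a) = C1*sqrt(cos(a) - 1)/sqrt(cos(a) + 1)


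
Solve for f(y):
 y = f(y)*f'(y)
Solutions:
 f(y) = -sqrt(C1 + y^2)
 f(y) = sqrt(C1 + y^2)


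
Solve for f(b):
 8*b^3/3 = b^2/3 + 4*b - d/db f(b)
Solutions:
 f(b) = C1 - 2*b^4/3 + b^3/9 + 2*b^2


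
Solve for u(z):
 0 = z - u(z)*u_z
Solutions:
 u(z) = -sqrt(C1 + z^2)
 u(z) = sqrt(C1 + z^2)


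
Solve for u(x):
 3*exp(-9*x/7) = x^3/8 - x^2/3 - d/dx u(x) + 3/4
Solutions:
 u(x) = C1 + x^4/32 - x^3/9 + 3*x/4 + 7*exp(-9*x/7)/3


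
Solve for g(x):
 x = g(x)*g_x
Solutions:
 g(x) = -sqrt(C1 + x^2)
 g(x) = sqrt(C1 + x^2)


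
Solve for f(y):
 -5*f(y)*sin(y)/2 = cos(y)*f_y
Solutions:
 f(y) = C1*cos(y)^(5/2)


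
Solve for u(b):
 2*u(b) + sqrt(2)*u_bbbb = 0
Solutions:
 u(b) = (C1*sin(2^(5/8)*b/2) + C2*cos(2^(5/8)*b/2))*exp(-2^(5/8)*b/2) + (C3*sin(2^(5/8)*b/2) + C4*cos(2^(5/8)*b/2))*exp(2^(5/8)*b/2)


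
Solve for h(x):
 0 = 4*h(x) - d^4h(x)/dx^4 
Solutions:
 h(x) = C1*exp(-sqrt(2)*x) + C2*exp(sqrt(2)*x) + C3*sin(sqrt(2)*x) + C4*cos(sqrt(2)*x)


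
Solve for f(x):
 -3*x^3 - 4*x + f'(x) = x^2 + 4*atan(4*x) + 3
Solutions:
 f(x) = C1 + 3*x^4/4 + x^3/3 + 2*x^2 + 4*x*atan(4*x) + 3*x - log(16*x^2 + 1)/2


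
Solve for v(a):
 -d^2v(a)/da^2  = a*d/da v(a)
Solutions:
 v(a) = C1 + C2*erf(sqrt(2)*a/2)


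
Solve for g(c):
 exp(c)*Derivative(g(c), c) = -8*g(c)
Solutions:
 g(c) = C1*exp(8*exp(-c))


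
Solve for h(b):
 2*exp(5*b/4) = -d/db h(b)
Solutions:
 h(b) = C1 - 8*exp(5*b/4)/5


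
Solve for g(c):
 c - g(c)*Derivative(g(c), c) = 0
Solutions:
 g(c) = -sqrt(C1 + c^2)
 g(c) = sqrt(C1 + c^2)


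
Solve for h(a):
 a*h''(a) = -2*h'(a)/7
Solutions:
 h(a) = C1 + C2*a^(5/7)


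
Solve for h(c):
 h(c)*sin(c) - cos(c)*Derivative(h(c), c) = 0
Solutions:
 h(c) = C1/cos(c)


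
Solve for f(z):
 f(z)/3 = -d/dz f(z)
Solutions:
 f(z) = C1*exp(-z/3)


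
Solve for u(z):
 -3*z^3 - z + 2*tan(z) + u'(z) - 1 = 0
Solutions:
 u(z) = C1 + 3*z^4/4 + z^2/2 + z + 2*log(cos(z))


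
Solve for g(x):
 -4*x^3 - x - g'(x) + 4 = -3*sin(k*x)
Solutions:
 g(x) = C1 - x^4 - x^2/2 + 4*x - 3*cos(k*x)/k


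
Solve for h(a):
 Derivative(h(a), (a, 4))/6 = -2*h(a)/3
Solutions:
 h(a) = (C1*sin(a) + C2*cos(a))*exp(-a) + (C3*sin(a) + C4*cos(a))*exp(a)


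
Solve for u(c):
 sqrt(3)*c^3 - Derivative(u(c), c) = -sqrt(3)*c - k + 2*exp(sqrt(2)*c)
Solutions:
 u(c) = C1 + sqrt(3)*c^4/4 + sqrt(3)*c^2/2 + c*k - sqrt(2)*exp(sqrt(2)*c)


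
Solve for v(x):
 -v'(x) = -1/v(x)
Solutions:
 v(x) = -sqrt(C1 + 2*x)
 v(x) = sqrt(C1 + 2*x)


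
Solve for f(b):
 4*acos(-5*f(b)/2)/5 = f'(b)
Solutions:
 Integral(1/acos(-5*_y/2), (_y, f(b))) = C1 + 4*b/5


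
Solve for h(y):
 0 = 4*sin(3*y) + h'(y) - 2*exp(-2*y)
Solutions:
 h(y) = C1 + 4*cos(3*y)/3 - exp(-2*y)


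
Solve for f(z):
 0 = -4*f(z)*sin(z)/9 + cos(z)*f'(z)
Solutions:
 f(z) = C1/cos(z)^(4/9)


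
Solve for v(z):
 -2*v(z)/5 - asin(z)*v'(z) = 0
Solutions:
 v(z) = C1*exp(-2*Integral(1/asin(z), z)/5)


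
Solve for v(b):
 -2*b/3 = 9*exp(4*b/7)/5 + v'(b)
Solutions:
 v(b) = C1 - b^2/3 - 63*exp(4*b/7)/20


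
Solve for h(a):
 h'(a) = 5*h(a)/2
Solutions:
 h(a) = C1*exp(5*a/2)


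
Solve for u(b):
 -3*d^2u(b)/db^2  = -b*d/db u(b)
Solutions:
 u(b) = C1 + C2*erfi(sqrt(6)*b/6)


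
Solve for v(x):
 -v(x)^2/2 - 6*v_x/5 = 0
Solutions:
 v(x) = 12/(C1 + 5*x)


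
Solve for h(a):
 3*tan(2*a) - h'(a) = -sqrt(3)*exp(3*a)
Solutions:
 h(a) = C1 + sqrt(3)*exp(3*a)/3 - 3*log(cos(2*a))/2


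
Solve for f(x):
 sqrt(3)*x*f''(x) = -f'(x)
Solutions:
 f(x) = C1 + C2*x^(1 - sqrt(3)/3)


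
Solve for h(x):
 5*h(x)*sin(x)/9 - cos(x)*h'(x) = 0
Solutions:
 h(x) = C1/cos(x)^(5/9)


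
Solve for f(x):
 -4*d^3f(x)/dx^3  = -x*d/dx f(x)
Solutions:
 f(x) = C1 + Integral(C2*airyai(2^(1/3)*x/2) + C3*airybi(2^(1/3)*x/2), x)


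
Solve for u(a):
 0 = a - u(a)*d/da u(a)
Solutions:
 u(a) = -sqrt(C1 + a^2)
 u(a) = sqrt(C1 + a^2)


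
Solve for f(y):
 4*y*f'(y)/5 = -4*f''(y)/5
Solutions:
 f(y) = C1 + C2*erf(sqrt(2)*y/2)


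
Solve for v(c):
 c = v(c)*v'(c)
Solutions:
 v(c) = -sqrt(C1 + c^2)
 v(c) = sqrt(C1 + c^2)


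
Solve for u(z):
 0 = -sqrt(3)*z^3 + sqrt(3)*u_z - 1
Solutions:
 u(z) = C1 + z^4/4 + sqrt(3)*z/3


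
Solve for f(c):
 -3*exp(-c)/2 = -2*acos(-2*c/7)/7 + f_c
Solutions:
 f(c) = C1 + 2*c*acos(-2*c/7)/7 + sqrt(49 - 4*c^2)/7 + 3*exp(-c)/2


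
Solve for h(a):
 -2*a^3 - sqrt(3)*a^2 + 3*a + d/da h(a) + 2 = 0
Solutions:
 h(a) = C1 + a^4/2 + sqrt(3)*a^3/3 - 3*a^2/2 - 2*a


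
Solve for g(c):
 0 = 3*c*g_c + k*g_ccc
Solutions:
 g(c) = C1 + Integral(C2*airyai(3^(1/3)*c*(-1/k)^(1/3)) + C3*airybi(3^(1/3)*c*(-1/k)^(1/3)), c)


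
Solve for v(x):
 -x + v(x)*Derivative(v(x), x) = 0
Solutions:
 v(x) = -sqrt(C1 + x^2)
 v(x) = sqrt(C1 + x^2)


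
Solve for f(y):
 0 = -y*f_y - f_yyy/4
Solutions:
 f(y) = C1 + Integral(C2*airyai(-2^(2/3)*y) + C3*airybi(-2^(2/3)*y), y)


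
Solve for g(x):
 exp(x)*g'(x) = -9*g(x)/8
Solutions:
 g(x) = C1*exp(9*exp(-x)/8)


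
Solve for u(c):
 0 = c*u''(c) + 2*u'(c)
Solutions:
 u(c) = C1 + C2/c


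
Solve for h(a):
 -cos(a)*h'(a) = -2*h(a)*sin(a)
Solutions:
 h(a) = C1/cos(a)^2


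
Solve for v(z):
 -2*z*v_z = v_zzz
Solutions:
 v(z) = C1 + Integral(C2*airyai(-2^(1/3)*z) + C3*airybi(-2^(1/3)*z), z)


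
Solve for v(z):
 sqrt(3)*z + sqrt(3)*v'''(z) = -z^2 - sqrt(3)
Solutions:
 v(z) = C1 + C2*z + C3*z^2 - sqrt(3)*z^5/180 - z^4/24 - z^3/6


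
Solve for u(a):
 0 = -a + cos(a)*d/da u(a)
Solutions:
 u(a) = C1 + Integral(a/cos(a), a)


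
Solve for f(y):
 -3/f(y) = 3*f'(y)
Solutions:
 f(y) = -sqrt(C1 - 2*y)
 f(y) = sqrt(C1 - 2*y)


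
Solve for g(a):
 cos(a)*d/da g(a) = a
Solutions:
 g(a) = C1 + Integral(a/cos(a), a)


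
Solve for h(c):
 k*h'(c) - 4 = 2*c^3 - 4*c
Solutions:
 h(c) = C1 + c^4/(2*k) - 2*c^2/k + 4*c/k


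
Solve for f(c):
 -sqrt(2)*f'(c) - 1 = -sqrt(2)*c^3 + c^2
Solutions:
 f(c) = C1 + c^4/4 - sqrt(2)*c^3/6 - sqrt(2)*c/2


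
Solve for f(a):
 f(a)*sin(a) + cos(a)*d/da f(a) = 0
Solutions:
 f(a) = C1*cos(a)


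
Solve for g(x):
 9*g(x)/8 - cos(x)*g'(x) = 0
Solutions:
 g(x) = C1*(sin(x) + 1)^(9/16)/(sin(x) - 1)^(9/16)


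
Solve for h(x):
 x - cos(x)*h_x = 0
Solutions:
 h(x) = C1 + Integral(x/cos(x), x)


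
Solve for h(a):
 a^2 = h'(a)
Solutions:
 h(a) = C1 + a^3/3


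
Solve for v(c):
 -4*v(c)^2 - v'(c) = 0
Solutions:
 v(c) = 1/(C1 + 4*c)


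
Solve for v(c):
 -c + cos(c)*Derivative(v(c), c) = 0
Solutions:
 v(c) = C1 + Integral(c/cos(c), c)


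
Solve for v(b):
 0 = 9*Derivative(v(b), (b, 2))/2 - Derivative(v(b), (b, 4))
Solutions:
 v(b) = C1 + C2*b + C3*exp(-3*sqrt(2)*b/2) + C4*exp(3*sqrt(2)*b/2)


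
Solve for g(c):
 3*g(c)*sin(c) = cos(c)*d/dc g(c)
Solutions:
 g(c) = C1/cos(c)^3


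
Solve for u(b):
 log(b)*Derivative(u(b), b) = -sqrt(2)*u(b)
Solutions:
 u(b) = C1*exp(-sqrt(2)*li(b))


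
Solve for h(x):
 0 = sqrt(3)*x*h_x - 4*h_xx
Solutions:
 h(x) = C1 + C2*erfi(sqrt(2)*3^(1/4)*x/4)


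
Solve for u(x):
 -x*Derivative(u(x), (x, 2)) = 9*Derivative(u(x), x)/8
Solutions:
 u(x) = C1 + C2/x^(1/8)


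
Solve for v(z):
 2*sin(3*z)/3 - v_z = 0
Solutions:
 v(z) = C1 - 2*cos(3*z)/9


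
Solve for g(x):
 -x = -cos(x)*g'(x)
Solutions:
 g(x) = C1 + Integral(x/cos(x), x)


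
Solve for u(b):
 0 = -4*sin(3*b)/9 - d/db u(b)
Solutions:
 u(b) = C1 + 4*cos(3*b)/27


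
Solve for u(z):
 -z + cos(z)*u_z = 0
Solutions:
 u(z) = C1 + Integral(z/cos(z), z)


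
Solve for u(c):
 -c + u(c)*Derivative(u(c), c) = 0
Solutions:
 u(c) = -sqrt(C1 + c^2)
 u(c) = sqrt(C1 + c^2)


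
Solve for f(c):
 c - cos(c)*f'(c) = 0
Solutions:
 f(c) = C1 + Integral(c/cos(c), c)


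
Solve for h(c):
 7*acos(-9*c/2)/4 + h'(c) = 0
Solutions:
 h(c) = C1 - 7*c*acos(-9*c/2)/4 - 7*sqrt(4 - 81*c^2)/36


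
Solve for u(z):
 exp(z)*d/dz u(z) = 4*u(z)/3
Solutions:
 u(z) = C1*exp(-4*exp(-z)/3)


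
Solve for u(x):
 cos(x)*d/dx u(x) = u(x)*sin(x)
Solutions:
 u(x) = C1/cos(x)


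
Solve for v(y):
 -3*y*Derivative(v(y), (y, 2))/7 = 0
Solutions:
 v(y) = C1 + C2*y


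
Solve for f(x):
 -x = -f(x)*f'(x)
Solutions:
 f(x) = -sqrt(C1 + x^2)
 f(x) = sqrt(C1 + x^2)


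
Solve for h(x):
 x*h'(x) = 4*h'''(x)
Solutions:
 h(x) = C1 + Integral(C2*airyai(2^(1/3)*x/2) + C3*airybi(2^(1/3)*x/2), x)


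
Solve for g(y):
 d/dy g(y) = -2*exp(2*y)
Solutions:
 g(y) = C1 - exp(2*y)


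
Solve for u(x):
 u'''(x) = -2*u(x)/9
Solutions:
 u(x) = C3*exp(-6^(1/3)*x/3) + (C1*sin(2^(1/3)*3^(5/6)*x/6) + C2*cos(2^(1/3)*3^(5/6)*x/6))*exp(6^(1/3)*x/6)


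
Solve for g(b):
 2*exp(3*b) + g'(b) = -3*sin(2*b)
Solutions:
 g(b) = C1 - 2*exp(3*b)/3 + 3*cos(2*b)/2


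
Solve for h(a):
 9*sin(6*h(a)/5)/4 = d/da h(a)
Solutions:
 -9*a/4 + 5*log(cos(6*h(a)/5) - 1)/12 - 5*log(cos(6*h(a)/5) + 1)/12 = C1


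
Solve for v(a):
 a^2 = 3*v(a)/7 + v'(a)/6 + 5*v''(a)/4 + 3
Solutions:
 v(a) = 7*a^2/3 - 49*a/27 + (C1*sin(sqrt(3731)*a/105) + C2*cos(sqrt(3731)*a/105))*exp(-a/15) - 4837/243


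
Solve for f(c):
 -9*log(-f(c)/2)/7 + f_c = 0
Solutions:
 -7*Integral(1/(log(-_y) - log(2)), (_y, f(c)))/9 = C1 - c


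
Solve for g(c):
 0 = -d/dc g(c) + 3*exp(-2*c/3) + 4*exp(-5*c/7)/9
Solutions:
 g(c) = C1 - 9*exp(-2*c/3)/2 - 28*exp(-5*c/7)/45


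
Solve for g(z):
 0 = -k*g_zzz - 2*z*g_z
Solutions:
 g(z) = C1 + Integral(C2*airyai(2^(1/3)*z*(-1/k)^(1/3)) + C3*airybi(2^(1/3)*z*(-1/k)^(1/3)), z)


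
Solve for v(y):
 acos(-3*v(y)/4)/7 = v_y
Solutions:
 Integral(1/acos(-3*_y/4), (_y, v(y))) = C1 + y/7


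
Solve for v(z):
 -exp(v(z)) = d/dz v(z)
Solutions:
 v(z) = log(1/(C1 + z))


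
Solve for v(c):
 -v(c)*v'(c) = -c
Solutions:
 v(c) = -sqrt(C1 + c^2)
 v(c) = sqrt(C1 + c^2)


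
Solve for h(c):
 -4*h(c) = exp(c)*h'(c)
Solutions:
 h(c) = C1*exp(4*exp(-c))


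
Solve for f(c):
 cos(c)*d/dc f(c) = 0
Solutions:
 f(c) = C1


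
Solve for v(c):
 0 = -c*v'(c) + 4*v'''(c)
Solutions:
 v(c) = C1 + Integral(C2*airyai(2^(1/3)*c/2) + C3*airybi(2^(1/3)*c/2), c)


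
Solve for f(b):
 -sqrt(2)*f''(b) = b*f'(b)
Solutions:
 f(b) = C1 + C2*erf(2^(1/4)*b/2)
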